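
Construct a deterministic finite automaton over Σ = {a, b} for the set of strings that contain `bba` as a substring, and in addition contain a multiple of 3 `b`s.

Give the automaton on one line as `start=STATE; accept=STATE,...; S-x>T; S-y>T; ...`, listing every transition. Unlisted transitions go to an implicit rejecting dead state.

Handle the two conditions separately and then intersect. The first has 4 states tracking whether and how much of `bba` has been seen; the second has 3 states tracking the count of `b`s modulo 3. A product state is a pair (one from each), accepting exactly when both do.
12 states suffice.
          a    b  
>  S0     S0   S1 
   S1     S2   S3 
   S2     S2   S4 
   S3     S5   S6 
   S4     S7   S6 
   S5     S5   S8 
   S6     S8   S9 
   S7     S7  S10 
 * S8     S8  S11 
   S9    S11   S3 
   S10    S0   S9 
   S11   S11   S5 
(> = start, * = accepting)

start=S0; accept=S8; S0-a>S0; S0-b>S1; S1-a>S2; S1-b>S3; S2-a>S2; S2-b>S4; S3-a>S5; S3-b>S6; S4-a>S7; S4-b>S6; S5-a>S5; S5-b>S8; S6-a>S8; S6-b>S9; S7-a>S7; S7-b>S10; S8-a>S8; S8-b>S11; S9-a>S11; S9-b>S3; S10-a>S0; S10-b>S9; S11-a>S11; S11-b>S5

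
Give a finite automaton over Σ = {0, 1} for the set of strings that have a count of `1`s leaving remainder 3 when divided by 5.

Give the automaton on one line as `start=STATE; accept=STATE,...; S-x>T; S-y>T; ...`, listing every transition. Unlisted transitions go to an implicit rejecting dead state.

The only thing that matters is how many `1`s have appeared, reduced mod 5. Use one state per residue: q0 for 0, …, q4 for 4. Reading `1` moves to the next residue; anything else stays put. q3 is accepting.
5 states suffice.
        0   1  
>  q0   q0  q1 
   q1   q1  q2 
   q2   q2  q3 
 * q3   q3  q4 
   q4   q4  q0 
(> = start, * = accepting)

start=q0; accept=q3; q0-0>q0; q0-1>q1; q1-0>q1; q1-1>q2; q2-0>q2; q2-1>q3; q3-0>q3; q3-1>q4; q4-0>q4; q4-1>q0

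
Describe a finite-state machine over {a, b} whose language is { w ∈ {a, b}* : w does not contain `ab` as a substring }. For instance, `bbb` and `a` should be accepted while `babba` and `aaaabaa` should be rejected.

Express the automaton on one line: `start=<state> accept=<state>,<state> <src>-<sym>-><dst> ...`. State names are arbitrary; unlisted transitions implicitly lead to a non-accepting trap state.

start=S0 accept=S0,S1 S0-a->S1 S0-b->S0 S1-a->S1 S1-b->S2 S2-a->S2 S2-b->S2

This is the complement of 'contains `ab`'. Use the same substring-matching states — S0 through S2 holding how much of `ab` has just been matched — but flip the accepting set: everything except the trap S2 accepts.
        a   b  
>* S0   S1  S0 
 * S1   S1  S2 
   S2   S2  S2 
(> = start, * = accepting)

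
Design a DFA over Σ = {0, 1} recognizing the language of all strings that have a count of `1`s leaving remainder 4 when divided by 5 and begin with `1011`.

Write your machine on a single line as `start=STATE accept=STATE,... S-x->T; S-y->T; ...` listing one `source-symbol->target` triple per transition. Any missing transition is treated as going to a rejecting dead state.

start=q0; accept=q10; q0-0->q1; q0-1->q2; q1-0->q1; q1-1->q3; q2-0->q4; q2-1->q5; q3-0->q3; q3-1->q5; q4-0->q3; q4-1->q6; q5-0->q5; q5-1->q7; q6-0->q5; q6-1->q8; q7-0->q7; q7-1->q9; q8-0->q8; q8-1->q10; q9-0->q9; q9-1->q1; q10-0->q10; q10-1->q11; q11-0->q11; q11-1->q12; q12-0->q12; q12-1->q13; q13-0->q13; q13-1->q8

Run two small machines in parallel and take their product. One (5 states) tracks the count of `1`s modulo 5; the other (6 states) tracks whether the input so far still matches the prefix `1011`. Each combined state is a pair, one component from each; accept when both components accept.
A 14-state machine:
          0    1  
>  q0     q1   q2 
   q1     q1   q3 
   q2     q4   q5 
   q3     q3   q5 
   q4     q3   q6 
   q5     q5   q7 
   q6     q5   q8 
   q7     q7   q9 
   q8     q8  q10 
   q9     q9   q1 
 * q10   q10  q11 
   q11   q11  q12 
   q12   q12  q13 
   q13   q13   q8 
(> = start, * = accepting)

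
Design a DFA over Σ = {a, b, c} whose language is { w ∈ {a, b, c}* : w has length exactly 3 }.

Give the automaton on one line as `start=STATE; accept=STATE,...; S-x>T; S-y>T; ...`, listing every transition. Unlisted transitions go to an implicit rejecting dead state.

start=s0; accept=s3; s0-a>s1; s0-b>s1; s0-c>s1; s1-a>s2; s1-b>s2; s1-c>s2; s2-a>s3; s2-b>s3; s2-c>s3; s3-a>s4; s3-b>s4; s3-c>s4; s4-a>s4; s4-b>s4; s4-c>s4

Count input length up to 4: every symbol moves from s0 toward s4, which means 'more than 3' and absorbs. Accept from {s3}.
        a   b   c  
>  s0   s1  s1  s1 
   s1   s2  s2  s2 
   s2   s3  s3  s3 
 * s3   s4  s4  s4 
   s4   s4  s4  s4 
(> = start, * = accepting)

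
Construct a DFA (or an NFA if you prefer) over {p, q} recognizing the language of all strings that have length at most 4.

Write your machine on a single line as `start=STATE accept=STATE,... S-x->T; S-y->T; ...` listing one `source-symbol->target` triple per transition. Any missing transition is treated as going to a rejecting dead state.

start=A; accept=A,B,C,D,E; A-p->B; A-q->B; B-p->C; B-q->C; C-p->D; C-q->D; D-p->E; D-q->E; E-p->F; E-q->F; F-p->F; F-q->F

Count input length up to 5: every symbol moves from A toward F, which means 'more than 4' and absorbs. Accept from {A, B, C, D, E}.
A 6-state machine:
       p  q 
>* A   B  B 
 * B   C  C 
 * C   D  D 
 * D   E  E 
 * E   F  F 
   F   F  F 
(> = start, * = accepting)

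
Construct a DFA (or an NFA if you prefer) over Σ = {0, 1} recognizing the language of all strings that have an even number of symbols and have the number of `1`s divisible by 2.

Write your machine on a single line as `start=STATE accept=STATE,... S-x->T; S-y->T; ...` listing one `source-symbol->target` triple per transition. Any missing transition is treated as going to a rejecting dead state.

start=A; accept=A; A-0->B; A-1->C; B-0->A; B-1->D; C-0->D; C-1->A; D-0->C; D-1->B

Handle the two conditions separately and then intersect. The first has 2 states tracking the input length modulo 2; the second has 2 states tracking the count of `1`s modulo 2. A product state is a pair (one from each), accepting exactly when both do.
A 4-state machine:
       0  1 
>* A   B  C 
   B   A  D 
   C   D  A 
   D   C  B 
(> = start, * = accepting)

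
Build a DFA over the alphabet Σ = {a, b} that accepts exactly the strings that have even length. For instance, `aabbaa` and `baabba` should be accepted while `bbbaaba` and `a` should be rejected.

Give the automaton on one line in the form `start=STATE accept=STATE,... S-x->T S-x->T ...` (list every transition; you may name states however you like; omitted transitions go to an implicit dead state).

start=q0 accept=q0 q0-a->q1 q0-b->q1 q1-a->q0 q1-b->q0

Only the length mod 2 matters, so use a 2-cycle: from any state, every input symbol moves to the next state, wrapping q1 back to q0. Mark q0 accepting.
2 states suffice.
        a   b  
>* q0   q1  q1 
   q1   q0  q0 
(> = start, * = accepting)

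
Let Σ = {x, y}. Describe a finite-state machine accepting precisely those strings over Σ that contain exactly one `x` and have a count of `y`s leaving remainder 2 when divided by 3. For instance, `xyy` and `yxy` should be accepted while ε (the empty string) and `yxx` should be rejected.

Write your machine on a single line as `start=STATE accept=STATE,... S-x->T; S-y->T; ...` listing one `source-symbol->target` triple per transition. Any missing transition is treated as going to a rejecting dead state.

start=S0; accept=S6; S0-x->S1; S0-y->S2; S1-x->S3; S1-y->S4; S2-x->S4; S2-y->S5; S3-x->S3; S3-y->S3; S4-x->S3; S4-y->S6; S5-x->S6; S5-y->S0; S6-x->S3; S6-y->S1

Run two small machines in parallel and take their product. One (3 states) tracks the count of `x`s, saturating at 2; the other (3 states) tracks the count of `y`s modulo 3. Each combined state is a pair, one component from each; accept when both components accept. Equivalent product states are then merged.
With 7 states:
        x   y  
>  S0   S1  S2 
   S1   S3  S4 
   S2   S4  S5 
   S3   S3  S3 
   S4   S3  S6 
   S5   S6  S0 
 * S6   S3  S1 
(> = start, * = accepting)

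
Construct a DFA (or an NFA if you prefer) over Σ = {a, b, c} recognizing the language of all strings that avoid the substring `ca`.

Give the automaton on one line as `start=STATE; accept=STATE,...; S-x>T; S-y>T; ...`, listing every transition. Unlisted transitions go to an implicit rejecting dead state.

This is the complement of 'contains `ca`'. Use the same substring-matching states — q0 through q2 holding how much of `ca` has just been matched — but flip the accepting set: everything except the trap q2 accepts.
3 states suffice.
        a   b   c  
>* q0   q0  q0  q1 
 * q1   q2  q0  q1 
   q2   q2  q2  q2 
(> = start, * = accepting)

start=q0; accept=q0,q1; q0-a>q0; q0-b>q0; q0-c>q1; q1-a>q2; q1-b>q0; q1-c>q1; q2-a>q2; q2-b>q2; q2-c>q2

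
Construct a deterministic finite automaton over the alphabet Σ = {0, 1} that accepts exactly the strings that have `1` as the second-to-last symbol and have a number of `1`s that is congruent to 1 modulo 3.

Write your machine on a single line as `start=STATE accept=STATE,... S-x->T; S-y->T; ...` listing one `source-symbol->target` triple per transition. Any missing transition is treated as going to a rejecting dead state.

Run two small machines in parallel and take their product. One (7 states) tracks the last 2 symbols read; the other (3 states) tracks the count of `1`s modulo 3. Each combined state is a pair, one component from each; accept when both components accept. After merging equivalent states the machine shrinks.
        0   1  
>  q0   q0  q1 
   q1   q2  q3 
 * q2   q4  q3 
   q3   q3  q5 
   q4   q4  q3 
   q5   q0  q6 
 * q6   q2  q3 
(> = start, * = accepting)

start=q0; accept=q2,q6; q0-0->q0; q0-1->q1; q1-0->q2; q1-1->q3; q2-0->q4; q2-1->q3; q3-0->q3; q3-1->q5; q4-0->q4; q4-1->q3; q5-0->q0; q5-1->q6; q6-0->q2; q6-1->q3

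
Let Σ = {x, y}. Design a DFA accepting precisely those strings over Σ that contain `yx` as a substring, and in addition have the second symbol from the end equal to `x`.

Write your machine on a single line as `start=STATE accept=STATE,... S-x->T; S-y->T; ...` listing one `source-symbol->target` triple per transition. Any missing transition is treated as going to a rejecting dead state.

Run two small machines in parallel and take their product. The first has 3 states tracking whether and how much of `yx` has been seen; the second has 7 states tracking the last 2 symbols read. A product state is a pair (one from each), accepting exactly when both do. Equivalent product states are then merged.
5 states suffice.
        x   y  
>  s0   s0  s1 
   s1   s2  s1 
   s2   s3  s4 
 * s3   s3  s4 
 * s4   s2  s1 
(> = start, * = accepting)

start=s0; accept=s3,s4; s0-x->s0; s0-y->s1; s1-x->s2; s1-y->s1; s2-x->s3; s2-y->s4; s3-x->s3; s3-y->s4; s4-x->s2; s4-y->s1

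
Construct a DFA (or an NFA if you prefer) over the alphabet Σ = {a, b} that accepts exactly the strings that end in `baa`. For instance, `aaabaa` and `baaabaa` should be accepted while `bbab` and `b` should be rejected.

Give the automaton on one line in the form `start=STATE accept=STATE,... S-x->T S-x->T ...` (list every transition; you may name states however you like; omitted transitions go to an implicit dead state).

Let each state record the length of the longest suffix of the input read so far that is also a prefix of `baa`. S1 means the last symbol is `b`; S2 means the last 2 symbols are `ba`; S3 means the last 3 symbols are `baa`. Accept only at S3, where the string currently ends in `baa`.
With 4 states:
        a   b  
>  S0   S0  S1 
   S1   S2  S1 
   S2   S3  S1 
 * S3   S0  S1 
(> = start, * = accepting)

start=S0 accept=S3 S0-a->S0 S0-b->S1 S1-a->S2 S1-b->S1 S2-a->S3 S2-b->S1 S3-a->S0 S3-b->S1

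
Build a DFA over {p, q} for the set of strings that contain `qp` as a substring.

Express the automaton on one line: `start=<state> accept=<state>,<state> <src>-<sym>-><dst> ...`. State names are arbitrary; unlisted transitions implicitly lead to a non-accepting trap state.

States S0..S1 record the length of the longest prefix of `qp` that matches the current input suffix. Reaching S2 means `qp` has been seen, and we stay there forever. Accept from S2.
With 3 states:
        p   q  
>  S0   S0  S1 
   S1   S2  S1 
 * S2   S2  S2 
(> = start, * = accepting)

start=S0 accept=S2 S0-p->S0 S0-q->S1 S1-p->S2 S1-q->S1 S2-p->S2 S2-q->S2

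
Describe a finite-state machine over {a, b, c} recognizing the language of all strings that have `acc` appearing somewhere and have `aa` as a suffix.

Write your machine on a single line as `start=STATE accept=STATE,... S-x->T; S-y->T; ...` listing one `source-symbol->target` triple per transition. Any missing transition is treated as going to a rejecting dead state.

Run two small machines in parallel and take their product. The first has 4 states tracking whether and how much of `acc` has been seen; the second has 3 states tracking how much of the suffix `aa` has currently been matched. A product state is a pair (one from each), accepting exactly when both do.
7 states suffice.
        a   b   c  
>  s0   s1  s0  s0 
   s1   s2  s0  s3 
   s2   s2  s0  s3 
   s3   s1  s0  s4 
   s4   s5  s4  s4 
   s5   s6  s4  s4 
 * s6   s6  s4  s4 
(> = start, * = accepting)

start=s0; accept=s6; s0-a->s1; s0-b->s0; s0-c->s0; s1-a->s2; s1-b->s0; s1-c->s3; s2-a->s2; s2-b->s0; s2-c->s3; s3-a->s1; s3-b->s0; s3-c->s4; s4-a->s5; s4-b->s4; s4-c->s4; s5-a->s6; s5-b->s4; s5-c->s4; s6-a->s6; s6-b->s4; s6-c->s4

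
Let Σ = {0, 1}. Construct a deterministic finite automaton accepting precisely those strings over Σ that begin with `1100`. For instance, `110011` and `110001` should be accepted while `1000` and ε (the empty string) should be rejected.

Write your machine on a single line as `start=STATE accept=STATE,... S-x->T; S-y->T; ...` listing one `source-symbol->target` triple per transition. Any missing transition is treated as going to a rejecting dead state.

start=q0; accept=q4; q0-0->q5; q0-1->q1; q1-0->q5; q1-1->q2; q2-0->q3; q2-1->q5; q3-0->q4; q3-1->q5; q4-0->q4; q4-1->q4; q5-0->q5; q5-1->q5

Walk along `1100` while the input agrees: from q0 take `1` to q1, and so on. Any deviation drops to the rejecting sink q5. Once q4 is reached the prefix is confirmed and every continuation is accepted.
A 6-state machine:
        0   1  
>  q0   q5  q1 
   q1   q5  q2 
   q2   q3  q5 
   q3   q4  q5 
 * q4   q4  q4 
   q5   q5  q5 
(> = start, * = accepting)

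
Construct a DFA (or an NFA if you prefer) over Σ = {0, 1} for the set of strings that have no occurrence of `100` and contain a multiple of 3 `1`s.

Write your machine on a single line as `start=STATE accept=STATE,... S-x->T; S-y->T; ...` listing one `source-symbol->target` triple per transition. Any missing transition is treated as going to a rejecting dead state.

Run two small machines in parallel and take their product. The first has 4 states tracking partial matches of the forbidden pattern `100`; the second has 3 states tracking the count of `1`s modulo 3. A product state is a pair (one from each), accepting exactly when both do.
       0  1 
>* A   A  B 
   B   C  D 
   C   E  D 
   D   F  G 
   E   E  H 
   F   H  G 
 * G   I  B 
   H   H  J 
 * I   J  B 
   J   J  E 
(> = start, * = accepting)

start=A; accept=A,G,I; A-0->A; A-1->B; B-0->C; B-1->D; C-0->E; C-1->D; D-0->F; D-1->G; E-0->E; E-1->H; F-0->H; F-1->G; G-0->I; G-1->B; H-0->H; H-1->J; I-0->J; I-1->B; J-0->J; J-1->E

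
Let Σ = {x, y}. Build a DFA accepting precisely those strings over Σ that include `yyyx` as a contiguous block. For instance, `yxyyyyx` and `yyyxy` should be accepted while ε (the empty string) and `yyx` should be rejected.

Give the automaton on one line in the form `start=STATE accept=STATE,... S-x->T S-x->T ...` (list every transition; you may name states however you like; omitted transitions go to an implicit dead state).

States S0..S3 record the length of the longest prefix of `yyyx` that matches the current input suffix. Reaching S4 means `yyyx` has been seen, and we stay there forever. Accept from S4.
With 5 states:
        x   y  
>  S0   S0  S1 
   S1   S0  S2 
   S2   S0  S3 
   S3   S4  S3 
 * S4   S4  S4 
(> = start, * = accepting)

start=S0 accept=S4 S0-x->S0 S0-y->S1 S1-x->S0 S1-y->S2 S2-x->S0 S2-y->S3 S3-x->S4 S3-y->S3 S4-x->S4 S4-y->S4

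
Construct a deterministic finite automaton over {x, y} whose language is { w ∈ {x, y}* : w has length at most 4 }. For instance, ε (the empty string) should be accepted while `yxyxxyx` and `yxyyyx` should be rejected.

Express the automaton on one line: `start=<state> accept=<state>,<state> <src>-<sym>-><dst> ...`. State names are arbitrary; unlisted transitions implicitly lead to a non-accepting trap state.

We only need to distinguish lengths 0, 1, …, 4, and '>4'. Chain A → B → C → D → E → F on every symbol, with F looping. Accepting states: {A, B, C, D, E}.
6 states suffice.
       x  y 
>* A   B  B 
 * B   C  C 
 * C   D  D 
 * D   E  E 
 * E   F  F 
   F   F  F 
(> = start, * = accepting)

start=A accept=A,B,C,D,E A-x->B A-y->B B-x->C B-y->C C-x->D C-y->D D-x->E D-y->E E-x->F E-y->F F-x->F F-y->F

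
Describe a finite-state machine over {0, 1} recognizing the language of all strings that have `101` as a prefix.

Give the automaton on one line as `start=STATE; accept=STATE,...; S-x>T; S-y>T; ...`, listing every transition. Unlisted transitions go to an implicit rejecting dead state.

start=A; accept=D; A-0>E; A-1>B; B-0>C; B-1>E; C-0>E; C-1>D; D-0>D; D-1>D; E-0>E; E-1>E

Walk along `101` while the input agrees: from A take `1` to B, and so on. Any deviation drops to the rejecting sink E. Once D is reached the prefix is confirmed and every continuation is accepted.
5 states suffice.
       0  1 
>  A   E  B 
   B   C  E 
   C   E  D 
 * D   D  D 
   E   E  E 
(> = start, * = accepting)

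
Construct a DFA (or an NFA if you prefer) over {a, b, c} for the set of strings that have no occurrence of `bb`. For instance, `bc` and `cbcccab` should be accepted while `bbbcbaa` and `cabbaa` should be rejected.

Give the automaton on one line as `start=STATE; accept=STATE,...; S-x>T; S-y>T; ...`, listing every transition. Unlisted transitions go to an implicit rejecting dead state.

Track partial matches of the forbidden pattern `bb`. State S2 is a dead state reached once `bb` has occurred; every other state accepts. S0 means no part of `bb` is currently matched.
3 states suffice.
        a   b   c  
>* S0   S0  S1  S0 
 * S1   S0  S2  S0 
   S2   S2  S2  S2 
(> = start, * = accepting)

start=S0; accept=S0,S1; S0-a>S0; S0-b>S1; S0-c>S0; S1-a>S0; S1-b>S2; S1-c>S0; S2-a>S2; S2-b>S2; S2-c>S2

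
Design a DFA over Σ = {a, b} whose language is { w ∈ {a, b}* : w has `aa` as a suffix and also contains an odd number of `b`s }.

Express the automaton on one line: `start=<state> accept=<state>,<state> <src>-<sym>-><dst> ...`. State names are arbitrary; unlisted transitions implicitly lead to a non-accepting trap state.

start=q0 accept=q3 q0-a->q0 q0-b->q1 q1-a->q2 q1-b->q0 q2-a->q3 q2-b->q0 q3-a->q3 q3-b->q0

Handle the two conditions separately and then intersect. The first has 3 states tracking how much of the suffix `aa` has currently been matched; the second has 2 states tracking the count of `b`s modulo 2. A product state is a pair (one from each), accepting exactly when both do. Minimizing collapses redundant product states.
        a   b  
>  q0   q0  q1 
   q1   q2  q0 
   q2   q3  q0 
 * q3   q3  q0 
(> = start, * = accepting)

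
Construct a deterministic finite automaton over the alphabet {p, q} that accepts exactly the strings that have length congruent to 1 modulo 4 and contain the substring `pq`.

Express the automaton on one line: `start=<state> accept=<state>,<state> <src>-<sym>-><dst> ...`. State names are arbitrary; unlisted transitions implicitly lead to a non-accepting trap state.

Handle the two conditions separately and then intersect. One (4 states) tracks the input length modulo 4; the other (3 states) tracks whether and how much of `pq` has been seen. Each combined state is a pair, one component from each; accept when both components accept.
A 12-state machine:
          p    q  
>  s0     s1   s2 
   s1     s3   s4 
   s2     s3   s5 
   s3     s6   s7 
   s4     s7   s7 
   s5     s6   s8 
   s6     s9  s10 
   s7    s10  s10 
   s8     s9   s0 
   s9     s1  s11 
   s10   s11  s11 
 * s11    s4   s4 
(> = start, * = accepting)

start=s0 accept=s11 s0-p->s1 s0-q->s2 s1-p->s3 s1-q->s4 s2-p->s3 s2-q->s5 s3-p->s6 s3-q->s7 s4-p->s7 s4-q->s7 s5-p->s6 s5-q->s8 s6-p->s9 s6-q->s10 s7-p->s10 s7-q->s10 s8-p->s9 s8-q->s0 s9-p->s1 s9-q->s11 s10-p->s11 s10-q->s11 s11-p->s4 s11-q->s4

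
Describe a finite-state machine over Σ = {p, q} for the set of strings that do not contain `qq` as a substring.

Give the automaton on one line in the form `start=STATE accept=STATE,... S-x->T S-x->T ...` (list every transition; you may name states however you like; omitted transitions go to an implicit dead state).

This is the complement of 'contains `qq`'. Use the same substring-matching states — S0 through S2 holding how much of `qq` has just been matched — but flip the accepting set: everything except the trap S2 accepts.
        p   q  
>* S0   S0  S1 
 * S1   S0  S2 
   S2   S2  S2 
(> = start, * = accepting)

start=S0 accept=S0,S1 S0-p->S0 S0-q->S1 S1-p->S0 S1-q->S2 S2-p->S2 S2-q->S2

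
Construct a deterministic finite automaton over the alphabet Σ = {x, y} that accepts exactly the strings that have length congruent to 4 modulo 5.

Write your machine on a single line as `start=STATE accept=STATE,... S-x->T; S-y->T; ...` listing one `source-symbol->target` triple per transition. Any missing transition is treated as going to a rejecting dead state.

Count input length modulo 5: every symbol advances one step around the cycle q0 → q1 → q2 → q3 → q4 → q0. Accept at q4.
        x   y  
>  q0   q1  q1 
   q1   q2  q2 
   q2   q3  q3 
   q3   q4  q4 
 * q4   q0  q0 
(> = start, * = accepting)

start=q0; accept=q4; q0-x->q1; q0-y->q1; q1-x->q2; q1-y->q2; q2-x->q3; q2-y->q3; q3-x->q4; q3-y->q4; q4-x->q0; q4-y->q0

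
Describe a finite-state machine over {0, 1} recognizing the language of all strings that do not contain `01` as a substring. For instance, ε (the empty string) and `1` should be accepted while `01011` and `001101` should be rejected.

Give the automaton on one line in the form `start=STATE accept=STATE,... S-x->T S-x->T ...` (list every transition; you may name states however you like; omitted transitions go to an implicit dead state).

start=q0 accept=q0,q1 q0-0->q1 q0-1->q0 q1-0->q1 q1-1->q2 q2-0->q2 q2-1->q2

This is the complement of 'contains `01`'. Use the same substring-matching states — q0 through q2 holding how much of `01` has just been matched — but flip the accepting set: everything except the trap q2 accepts.
        0   1  
>* q0   q1  q0 
 * q1   q1  q2 
   q2   q2  q2 
(> = start, * = accepting)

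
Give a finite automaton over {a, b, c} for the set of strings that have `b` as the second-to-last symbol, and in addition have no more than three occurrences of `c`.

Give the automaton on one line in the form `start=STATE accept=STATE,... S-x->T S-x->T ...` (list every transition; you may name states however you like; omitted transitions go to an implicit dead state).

start=s0 accept=s3,s4,s5,s8,s9,s12,s13,s16 s0-a->s0 s0-b->s1 s0-c->s2 s1-a->s3 s1-b->s4 s1-c->s5 s2-a->s2 s2-b->s6 s2-c->s7 s3-a->s0 s3-b->s1 s3-c->s2 s4-a->s3 s4-b->s4 s4-c->s5 s5-a->s2 s5-b->s6 s5-c->s7 s6-a->s5 s6-b->s8 s6-c->s9 s7-a->s7 s7-b->s10 s7-c->s11 s8-a->s5 s8-b->s8 s8-c->s9 s9-a->s7 s9-b->s10 s9-c->s11 s10-a->s9 s10-b->s12 s10-c->s13 s11-a->s11 s11-b->s14 s11-c->s15 s12-a->s9 s12-b->s12 s12-c->s13 s13-a->s11 s13-b->s14 s13-c->s15 s14-a->s13 s14-b->s16 s14-c->s15 s15-a->s15 s15-b->s15 s15-c->s15 s16-a->s13 s16-b->s16 s16-c->s15

Build one automaton per condition and run them in lockstep. The first has 13 states tracking the last 2 symbols read; the second has 5 states tracking the count of `c`s, saturating at 4. A product state is a pair (one from each), accepting exactly when both do. Minimizing collapses redundant product states.
          a    b    c  
>  s0     s0   s1   s2 
   s1     s3   s4   s5 
   s2     s2   s6   s7 
 * s3     s0   s1   s2 
 * s4     s3   s4   s5 
 * s5     s2   s6   s7 
   s6     s5   s8   s9 
   s7     s7  s10  s11 
 * s8     s5   s8   s9 
 * s9     s7  s10  s11 
   s10    s9  s12  s13 
   s11   s11  s14  s15 
 * s12    s9  s12  s13 
 * s13   s11  s14  s15 
   s14   s13  s16  s15 
   s15   s15  s15  s15 
 * s16   s13  s16  s15 
(> = start, * = accepting)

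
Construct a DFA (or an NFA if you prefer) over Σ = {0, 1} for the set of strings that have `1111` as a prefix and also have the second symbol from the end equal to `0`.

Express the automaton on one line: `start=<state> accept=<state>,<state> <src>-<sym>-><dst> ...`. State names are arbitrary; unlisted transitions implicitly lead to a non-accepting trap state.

Build one automaton per condition and run them in lockstep. The first has 6 states tracking whether the input so far still matches the prefix `1111`; the second has 7 states tracking the last 2 symbols read. A product state is a pair (one from each), accepting exactly when both do. Equivalent product states are then merged.
9 states suffice.
       0  1 
>  A   B  C 
   B   B  B 
   C   B  D 
   D   B  E 
   E   B  F 
   F   G  F 
   G   H  I 
 * H   H  I 
 * I   G  F 
(> = start, * = accepting)

start=A accept=H,I A-0->B A-1->C B-0->B B-1->B C-0->B C-1->D D-0->B D-1->E E-0->B E-1->F F-0->G F-1->F G-0->H G-1->I H-0->H H-1->I I-0->G I-1->F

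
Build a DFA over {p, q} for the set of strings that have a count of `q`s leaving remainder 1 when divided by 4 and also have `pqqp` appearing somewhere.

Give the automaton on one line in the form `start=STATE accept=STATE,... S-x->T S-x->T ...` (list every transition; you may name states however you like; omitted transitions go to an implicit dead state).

Run two small machines in parallel and take their product. The first has 4 states tracking the count of `q`s modulo 4; the second has 5 states tracking whether and how much of `pqqp` has been seen. A product state is a pair (one from each), accepting exactly when both do.
20 states suffice.
       p  q 
>  A   B  C 
   B   B  D 
   C   E  F 
   D   E  G 
   E   E  H 
   F   I  J 
   G   K  J 
   H   I  L 
   I   I  M 
   J   N  A 
   K   K  O 
   L   O  A 
   M   N  P 
   N   N  Q 
   O   O  R 
   P   R  C 
   Q   B  S 
   R   R  T 
   S   T  F 
 * T   T  K 
(> = start, * = accepting)

start=A accept=T A-p->B A-q->C B-p->B B-q->D C-p->E C-q->F D-p->E D-q->G E-p->E E-q->H F-p->I F-q->J G-p->K G-q->J H-p->I H-q->L I-p->I I-q->M J-p->N J-q->A K-p->K K-q->O L-p->O L-q->A M-p->N M-q->P N-p->N N-q->Q O-p->O O-q->R P-p->R P-q->C Q-p->B Q-q->S R-p->R R-q->T S-p->T S-q->F T-p->T T-q->K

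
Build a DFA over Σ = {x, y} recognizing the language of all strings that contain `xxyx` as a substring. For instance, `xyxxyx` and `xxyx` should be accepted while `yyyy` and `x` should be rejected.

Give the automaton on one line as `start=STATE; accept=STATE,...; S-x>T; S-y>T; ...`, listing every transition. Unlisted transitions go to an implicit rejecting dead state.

Track how much of `xxyx` has been matched so far: state s0 is no progress, s4 is the absorbing accept state reached once `xxyx` has occurred. Intermediate states record partial matches; on a mismatch, fall back to the longest reusable overlap.
        x   y  
>  s0   s1  s0 
   s1   s2  s0 
   s2   s2  s3 
   s3   s4  s0 
 * s4   s4  s4 
(> = start, * = accepting)

start=s0; accept=s4; s0-x>s1; s0-y>s0; s1-x>s2; s1-y>s0; s2-x>s2; s2-y>s3; s3-x>s4; s3-y>s0; s4-x>s4; s4-y>s4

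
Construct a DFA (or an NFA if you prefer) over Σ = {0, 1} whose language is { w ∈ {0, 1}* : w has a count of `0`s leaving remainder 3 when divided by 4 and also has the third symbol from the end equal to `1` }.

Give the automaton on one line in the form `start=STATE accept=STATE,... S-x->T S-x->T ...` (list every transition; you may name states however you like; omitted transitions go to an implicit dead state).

Run two small machines in parallel and take their product. One (4 states) tracks the count of `0`s modulo 4; the other (15 states) tracks the last 3 symbols read. Each combined state is a pair, one component from each; accept when both components accept. Equivalent product states are then merged.
With 15 states:
          0    1  
>  S0     S1   S0 
   S1     S2   S3 
   S2     S4   S5 
   S3     S6   S3 
   S4     S0   S7 
   S5     S8   S9 
   S6    S10   S5 
   S7     S0  S11 
   S8     S0  S12 
   S9    S13   S9 
 * S10    S0   S7 
   S11    S0  S14 
 * S12    S0  S11 
 * S13    S0  S12 
 * S14    S0  S14 
(> = start, * = accepting)

start=S0 accept=S10,S12,S13,S14 S0-0->S1 S0-1->S0 S1-0->S2 S1-1->S3 S2-0->S4 S2-1->S5 S3-0->S6 S3-1->S3 S4-0->S0 S4-1->S7 S5-0->S8 S5-1->S9 S6-0->S10 S6-1->S5 S7-0->S0 S7-1->S11 S8-0->S0 S8-1->S12 S9-0->S13 S9-1->S9 S10-0->S0 S10-1->S7 S11-0->S0 S11-1->S14 S12-0->S0 S12-1->S11 S13-0->S0 S13-1->S12 S14-0->S0 S14-1->S14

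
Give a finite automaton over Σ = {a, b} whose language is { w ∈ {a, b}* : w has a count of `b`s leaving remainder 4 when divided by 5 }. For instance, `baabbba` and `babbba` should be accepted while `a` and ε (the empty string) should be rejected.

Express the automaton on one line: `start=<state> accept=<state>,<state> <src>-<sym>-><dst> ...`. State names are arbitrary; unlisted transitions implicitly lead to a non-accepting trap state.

The only thing that matters is how many `b`s have appeared, reduced mod 5. Use one state per residue: s0 for 0, …, s4 for 4. Reading `b` moves to the next residue; anything else stays put. s4 is accepting.
5 states suffice.
        a   b  
>  s0   s0  s1 
   s1   s1  s2 
   s2   s2  s3 
   s3   s3  s4 
 * s4   s4  s0 
(> = start, * = accepting)

start=s0 accept=s4 s0-a->s0 s0-b->s1 s1-a->s1 s1-b->s2 s2-a->s2 s2-b->s3 s3-a->s3 s3-b->s4 s4-a->s4 s4-b->s0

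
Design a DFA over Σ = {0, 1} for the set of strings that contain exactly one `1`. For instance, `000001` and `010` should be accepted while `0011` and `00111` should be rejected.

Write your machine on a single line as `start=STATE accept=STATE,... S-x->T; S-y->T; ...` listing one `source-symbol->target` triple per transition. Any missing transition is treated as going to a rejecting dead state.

Only the number of `1`s matters, and only up to 2. Make a chain q0 → q1 → q2 advanced by each `1` (with q2 absorbing); every other symbol self-loops. The accepting set is {q1}.
A 3-state machine:
        0   1  
>  q0   q0  q1 
 * q1   q1  q2 
   q2   q2  q2 
(> = start, * = accepting)

start=q0; accept=q1; q0-0->q0; q0-1->q1; q1-0->q1; q1-1->q2; q2-0->q2; q2-1->q2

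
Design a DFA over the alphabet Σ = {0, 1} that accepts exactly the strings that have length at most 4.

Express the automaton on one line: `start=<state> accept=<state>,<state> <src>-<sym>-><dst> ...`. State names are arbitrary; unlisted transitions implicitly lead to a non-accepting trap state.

We only need to distinguish lengths 0, 1, …, 4, and '>4'. Chain s0 → s1 → s2 → s3 → s4 → s5 on every symbol, with s5 looping. Accepting states: {s0, s1, s2, s3, s4}.
With 6 states:
        0   1  
>* s0   s1  s1 
 * s1   s2  s2 
 * s2   s3  s3 
 * s3   s4  s4 
 * s4   s5  s5 
   s5   s5  s5 
(> = start, * = accepting)

start=s0 accept=s0,s1,s2,s3,s4 s0-0->s1 s0-1->s1 s1-0->s2 s1-1->s2 s2-0->s3 s2-1->s3 s3-0->s4 s3-1->s4 s4-0->s5 s4-1->s5 s5-0->s5 s5-1->s5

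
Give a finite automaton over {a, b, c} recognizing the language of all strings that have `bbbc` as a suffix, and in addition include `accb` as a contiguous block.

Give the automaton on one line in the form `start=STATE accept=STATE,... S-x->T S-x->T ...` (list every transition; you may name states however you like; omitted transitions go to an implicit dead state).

Build one automaton per condition and run them in lockstep. The first has 5 states tracking how much of the suffix `bbbc` has currently been matched; the second has 5 states tracking whether and how much of `accb` has been seen. A product state is a pair (one from each), accepting exactly when both do.
With 13 states:
          a    b    c  
>  q0     q1   q2   q0 
   q1     q1   q2   q3 
   q2     q1   q4   q0 
   q3     q1   q2   q5 
   q4     q1   q6   q0 
   q5     q1   q7   q0 
   q6     q1   q6   q8 
   q7     q9  q10   q9 
   q8     q1   q2   q0 
   q9     q9   q7   q9 
   q10    q9  q11   q9 
   q11    q9  q11  q12 
 * q12    q9   q7   q9 
(> = start, * = accepting)

start=q0 accept=q12 q0-a->q1 q0-b->q2 q0-c->q0 q1-a->q1 q1-b->q2 q1-c->q3 q2-a->q1 q2-b->q4 q2-c->q0 q3-a->q1 q3-b->q2 q3-c->q5 q4-a->q1 q4-b->q6 q4-c->q0 q5-a->q1 q5-b->q7 q5-c->q0 q6-a->q1 q6-b->q6 q6-c->q8 q7-a->q9 q7-b->q10 q7-c->q9 q8-a->q1 q8-b->q2 q8-c->q0 q9-a->q9 q9-b->q7 q9-c->q9 q10-a->q9 q10-b->q11 q10-c->q9 q11-a->q9 q11-b->q11 q11-c->q12 q12-a->q9 q12-b->q7 q12-c->q9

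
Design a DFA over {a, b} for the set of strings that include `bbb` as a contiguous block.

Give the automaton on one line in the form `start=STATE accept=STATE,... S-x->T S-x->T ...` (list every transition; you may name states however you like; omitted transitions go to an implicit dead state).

start=q0 accept=q3 q0-a->q0 q0-b->q1 q1-a->q0 q1-b->q2 q2-a->q0 q2-b->q3 q3-a->q3 q3-b->q3

States q0..q2 record the length of the longest prefix of `bbb` that matches the current input suffix. Reaching q3 means `bbb` has been seen, and we stay there forever. Accept from q3.
A 4-state machine:
        a   b  
>  q0   q0  q1 
   q1   q0  q2 
   q2   q0  q3 
 * q3   q3  q3 
(> = start, * = accepting)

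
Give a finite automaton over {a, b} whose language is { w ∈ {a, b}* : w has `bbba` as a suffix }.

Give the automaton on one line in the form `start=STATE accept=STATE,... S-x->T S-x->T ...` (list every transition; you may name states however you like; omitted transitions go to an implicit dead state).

Remember how much of `bbba` the current input suffix matches. State q0 means no match yet; q1 means the last symbol is `b`; q2 means the last 2 symbols are `bb`; q3 means the last 3 symbols are `bbb`; q4 means the last 4 symbols are `bbba`. Only q4 accepts. On a mismatch, fall back to the longest proper suffix that is still a prefix of `bbba`.
With 5 states:
        a   b  
>  q0   q0  q1 
   q1   q0  q2 
   q2   q0  q3 
   q3   q4  q3 
 * q4   q0  q1 
(> = start, * = accepting)

start=q0 accept=q4 q0-a->q0 q0-b->q1 q1-a->q0 q1-b->q2 q2-a->q0 q2-b->q3 q3-a->q4 q3-b->q3 q4-a->q0 q4-b->q1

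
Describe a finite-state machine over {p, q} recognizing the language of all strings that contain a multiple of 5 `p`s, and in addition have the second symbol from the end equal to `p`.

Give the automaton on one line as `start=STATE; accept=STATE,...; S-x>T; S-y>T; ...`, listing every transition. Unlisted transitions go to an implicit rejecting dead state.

Build one automaton per condition and run them in lockstep. The first has 5 states tracking the count of `p`s modulo 5; the second has 7 states tracking the last 2 symbols read. A product state is a pair (one from each), accepting exactly when both do. After merging equivalent states the machine shrinks.
A 9-state machine:
        p   q  
>  S0   S1  S0 
   S1   S2  S1 
   S2   S3  S2 
   S3   S4  S3 
   S4   S5  S6 
 * S5   S1  S7 
   S6   S8  S6 
 * S7   S1  S0 
   S8   S1  S7 
(> = start, * = accepting)

start=S0; accept=S5,S7; S0-p>S1; S0-q>S0; S1-p>S2; S1-q>S1; S2-p>S3; S2-q>S2; S3-p>S4; S3-q>S3; S4-p>S5; S4-q>S6; S5-p>S1; S5-q>S7; S6-p>S8; S6-q>S6; S7-p>S1; S7-q>S0; S8-p>S1; S8-q>S7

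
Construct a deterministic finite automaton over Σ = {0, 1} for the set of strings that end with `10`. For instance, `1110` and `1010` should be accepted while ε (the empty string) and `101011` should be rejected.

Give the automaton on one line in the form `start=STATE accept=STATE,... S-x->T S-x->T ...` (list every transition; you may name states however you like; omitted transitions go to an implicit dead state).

Let each state record the length of the longest suffix of the input read so far that is also a prefix of `10`. B means the last symbol is `1`; C means the last 2 symbols are `10`. Accept only at C, where the string currently ends in `10`.
3 states suffice.
       0  1 
>  A   A  B 
   B   C  B 
 * C   A  B 
(> = start, * = accepting)

start=A accept=C A-0->A A-1->B B-0->C B-1->B C-0->A C-1->B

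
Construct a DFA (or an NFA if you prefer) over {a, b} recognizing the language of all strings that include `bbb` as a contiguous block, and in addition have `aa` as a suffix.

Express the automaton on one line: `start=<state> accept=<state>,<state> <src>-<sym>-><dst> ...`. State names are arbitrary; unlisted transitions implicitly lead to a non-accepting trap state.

start=q0 accept=q7 q0-a->q1 q0-b->q2 q1-a->q3 q1-b->q2 q2-a->q1 q2-b->q4 q3-a->q3 q3-b->q2 q4-a->q1 q4-b->q5 q5-a->q6 q5-b->q5 q6-a->q7 q6-b->q5 q7-a->q7 q7-b->q5

Handle the two conditions separately and then intersect. The first has 4 states tracking whether and how much of `bbb` has been seen; the second has 3 states tracking how much of the suffix `aa` has currently been matched. A product state is a pair (one from each), accepting exactly when both do.
An 8-state machine:
        a   b  
>  q0   q1  q2 
   q1   q3  q2 
   q2   q1  q4 
   q3   q3  q2 
   q4   q1  q5 
   q5   q6  q5 
   q6   q7  q5 
 * q7   q7  q5 
(> = start, * = accepting)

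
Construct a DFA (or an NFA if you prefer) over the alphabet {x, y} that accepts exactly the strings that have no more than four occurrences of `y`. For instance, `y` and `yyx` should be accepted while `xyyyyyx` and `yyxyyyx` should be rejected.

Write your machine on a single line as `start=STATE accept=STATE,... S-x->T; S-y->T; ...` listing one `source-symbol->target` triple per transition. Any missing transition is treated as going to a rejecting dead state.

start=q0; accept=q0,q1,q2,q3,q4; q0-x->q0; q0-y->q1; q1-x->q1; q1-y->q2; q2-x->q2; q2-y->q3; q3-x->q3; q3-y->q4; q4-x->q4; q4-y->q5; q5-x->q5; q5-y->q5

Only the number of `y`s matters, and only up to 5. Make a chain q0 → q1 → q2 → q3 → q4 → q5 advanced by each `y` (with q5 absorbing); every other symbol self-loops. The accepting set is {q0, q1, q2, q3, q4}.
        x   y  
>* q0   q0  q1 
 * q1   q1  q2 
 * q2   q2  q3 
 * q3   q3  q4 
 * q4   q4  q5 
   q5   q5  q5 
(> = start, * = accepting)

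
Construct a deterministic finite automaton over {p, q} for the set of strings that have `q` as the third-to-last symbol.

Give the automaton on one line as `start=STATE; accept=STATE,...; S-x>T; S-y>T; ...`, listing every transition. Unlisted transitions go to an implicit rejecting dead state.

Because acceptance depends on a position counted from the end, the machine has to buffer the most recent 3 symbols. Make each state the string of the last up-to-3 symbols read; on input `x` shift the window left and append `x`. Accept when the buffered window has length 3 and begins with `q`.
          p    q  
>  s0     s1   s2 
   s1     s3   s4 
   s2     s5   s6 
   s3     s7   s8 
   s4     s9  s10 
   s5    s11  s12 
   s6    s13  s14 
   s7     s7   s8 
   s8     s9  s10 
   s9    s11  s12 
   s10   s13  s14 
 * s11    s7   s8 
 * s12    s9  s10 
 * s13   s11  s12 
 * s14   s13  s14 
(> = start, * = accepting)

start=s0; accept=s11,s12,s13,s14; s0-p>s1; s0-q>s2; s1-p>s3; s1-q>s4; s2-p>s5; s2-q>s6; s3-p>s7; s3-q>s8; s4-p>s9; s4-q>s10; s5-p>s11; s5-q>s12; s6-p>s13; s6-q>s14; s7-p>s7; s7-q>s8; s8-p>s9; s8-q>s10; s9-p>s11; s9-q>s12; s10-p>s13; s10-q>s14; s11-p>s7; s11-q>s8; s12-p>s9; s12-q>s10; s13-p>s11; s13-q>s12; s14-p>s13; s14-q>s14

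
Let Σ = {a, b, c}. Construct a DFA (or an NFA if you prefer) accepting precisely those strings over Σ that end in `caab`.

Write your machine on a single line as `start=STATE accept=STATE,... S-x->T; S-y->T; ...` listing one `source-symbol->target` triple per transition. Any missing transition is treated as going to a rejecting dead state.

start=q0; accept=q4; q0-a->q0; q0-b->q0; q0-c->q1; q1-a->q2; q1-b->q0; q1-c->q1; q2-a->q3; q2-b->q0; q2-c->q1; q3-a->q0; q3-b->q4; q3-c->q1; q4-a->q0; q4-b->q0; q4-c->q1

Remember how much of `caab` the current input suffix matches. State q0 means no match yet; q1 means the last symbol is `c`; q2 means the last 2 symbols are `ca`; q3 means the last 3 symbols are `caa`; q4 means the last 4 symbols are `caab`. Only q4 accepts. On a mismatch, fall back to the longest proper suffix that is still a prefix of `caab`.
A 5-state machine:
        a   b   c  
>  q0   q0  q0  q1 
   q1   q2  q0  q1 
   q2   q3  q0  q1 
   q3   q0  q4  q1 
 * q4   q0  q0  q1 
(> = start, * = accepting)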